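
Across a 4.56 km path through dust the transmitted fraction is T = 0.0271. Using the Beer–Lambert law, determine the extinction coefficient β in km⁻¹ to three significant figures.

0.791 km⁻¹

Beer–Lambert: T = exp(−βL) ⇒ β = −ln(T)/L = −ln(0.0271)/4.56 = 3.6082/4.56 = 0.7913 km⁻¹.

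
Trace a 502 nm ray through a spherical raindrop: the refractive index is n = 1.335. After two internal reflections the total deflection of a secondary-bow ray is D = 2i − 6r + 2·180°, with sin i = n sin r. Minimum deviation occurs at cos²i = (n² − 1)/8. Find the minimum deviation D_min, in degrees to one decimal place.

231.4°

cos²i = (1.78222 − 1)/8 = 0.09778; i = arccos(0.31269) = 71.778°.
sin r = sin 71.778°/1.335 = 0.71150; r = 45.357°.
D_min = 2·71.778° − 6·45.357° + 360° = 231.414°.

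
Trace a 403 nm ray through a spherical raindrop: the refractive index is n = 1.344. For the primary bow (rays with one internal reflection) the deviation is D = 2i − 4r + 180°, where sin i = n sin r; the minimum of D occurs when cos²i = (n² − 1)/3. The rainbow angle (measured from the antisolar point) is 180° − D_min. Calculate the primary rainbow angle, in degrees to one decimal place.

cos²i = (1.80634 − 1)/3 = 0.26878; i = arccos(0.51844) = 58.772°.
sin r = sin 58.772°/1.344 = 0.63625; r = 39.512°.
D_min = 2·58.772° − 4·39.512° + 180° = 139.495°.
Rainbow angle = 180° − D_min = 40.505°.

40.5°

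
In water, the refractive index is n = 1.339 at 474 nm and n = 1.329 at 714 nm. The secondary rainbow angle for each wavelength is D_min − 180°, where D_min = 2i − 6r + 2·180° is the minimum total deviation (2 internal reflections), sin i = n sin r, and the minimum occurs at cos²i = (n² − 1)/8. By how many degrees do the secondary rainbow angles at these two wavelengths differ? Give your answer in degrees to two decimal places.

2.61°

At 474 nm (n = 1.339): cos²i = 0.09912 → i = 71.650°, r = 45.141°, D_min = 232.451°, rainbow angle = 52.451°.
At 714 nm (n = 1.329): cos²i = 0.09578 → i = 71.972°, r = 45.685°, D_min = 229.837°, rainbow angle = 49.837°.
Angular width = |52.451° − 49.837°| = 2.614°.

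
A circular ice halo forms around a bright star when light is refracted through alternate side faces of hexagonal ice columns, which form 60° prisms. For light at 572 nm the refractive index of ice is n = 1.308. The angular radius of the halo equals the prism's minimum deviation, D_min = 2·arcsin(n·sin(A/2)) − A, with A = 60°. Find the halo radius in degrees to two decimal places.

21.69°

n·sin(A/2) = 1.308 × sin 30° = 1.308 × 0.5000 = 0.6540.
D_min = 2·arcsin(0.6540) − 60° = 2 × 40.844° − 60° = 21.688°.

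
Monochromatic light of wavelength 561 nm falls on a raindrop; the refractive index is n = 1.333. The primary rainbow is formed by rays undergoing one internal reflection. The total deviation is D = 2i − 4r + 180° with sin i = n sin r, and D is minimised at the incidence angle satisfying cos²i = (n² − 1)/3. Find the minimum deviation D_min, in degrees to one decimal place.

137.9°

cos²i = (1.77689 − 1)/3 = 0.25896; i = arccos(0.50888) = 59.410°.
sin r = sin 59.410°/1.333 = 0.64579; r = 40.225°.
D_min = 2·59.410° − 4·40.225° + 180° = 137.922°.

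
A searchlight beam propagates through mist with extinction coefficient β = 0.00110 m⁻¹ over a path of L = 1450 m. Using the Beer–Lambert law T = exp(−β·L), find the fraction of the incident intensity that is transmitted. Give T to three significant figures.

0.203

τ = β·L = 0.00110 × 1450 = 1.5950.
T = exp(−1.5950) = 0.2029.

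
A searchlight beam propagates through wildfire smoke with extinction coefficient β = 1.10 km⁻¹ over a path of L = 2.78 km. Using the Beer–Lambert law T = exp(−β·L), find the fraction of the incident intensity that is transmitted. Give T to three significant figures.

0.0470

τ = β·L = 1.10 × 2.78 = 3.0580.
T = exp(−3.0580) = 0.0470.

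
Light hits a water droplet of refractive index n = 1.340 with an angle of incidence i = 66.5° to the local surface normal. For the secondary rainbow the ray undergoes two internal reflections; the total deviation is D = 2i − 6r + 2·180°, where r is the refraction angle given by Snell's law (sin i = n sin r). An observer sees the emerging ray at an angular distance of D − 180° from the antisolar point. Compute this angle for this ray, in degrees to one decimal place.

sin r = sin 66.5° / 1.340 = 0.9171/1.340 = 0.6844; r = 43.19°.
D = 2·66.5° − 6·43.19° + 2·180° = 133.00° − 259.12° + 360° = 233.88°.
Angle from antisolar point = D − 180° = 53.88°.

53.9°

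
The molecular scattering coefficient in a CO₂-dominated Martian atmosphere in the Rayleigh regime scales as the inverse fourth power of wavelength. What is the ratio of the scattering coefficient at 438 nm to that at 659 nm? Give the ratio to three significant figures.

5.12

Rayleigh scattering ∝ λ⁻⁴, so the ratio of coefficients is the inverse fourth power of the wavelength ratio.
σ(438)/σ(659) = (659/438)⁴ = (1.5046)⁴ = 5.124.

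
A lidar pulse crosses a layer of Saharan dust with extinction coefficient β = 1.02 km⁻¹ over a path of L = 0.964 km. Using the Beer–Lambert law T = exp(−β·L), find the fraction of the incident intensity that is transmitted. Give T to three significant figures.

0.374

τ = β·L = 1.02 × 0.964 = 0.9833.
T = exp(−0.9833) = 0.3741.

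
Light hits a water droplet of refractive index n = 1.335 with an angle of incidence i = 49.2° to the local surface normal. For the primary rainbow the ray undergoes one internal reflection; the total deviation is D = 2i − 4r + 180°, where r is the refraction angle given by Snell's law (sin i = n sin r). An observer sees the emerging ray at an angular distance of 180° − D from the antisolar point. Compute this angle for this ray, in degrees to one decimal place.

39.8°

sin r = sin 49.2° / 1.335 = 0.7570/1.335 = 0.5670; r = 34.54°.
D = 2·49.2° − 4·34.54° + 180° = 98.40° − 138.18° + 180° = 140.22°.
Angle from antisolar point = 180° − D = 39.78°.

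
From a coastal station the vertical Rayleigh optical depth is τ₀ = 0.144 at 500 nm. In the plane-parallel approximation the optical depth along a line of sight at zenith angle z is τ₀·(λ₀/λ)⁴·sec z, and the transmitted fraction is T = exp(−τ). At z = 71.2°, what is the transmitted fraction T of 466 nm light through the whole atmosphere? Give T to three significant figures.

sec 71.2° = 3.1030.
τ = 0.144 × (500/466)⁴ × 3.1030 = 0.144 × 1.3254 × 3.1030 = 0.5922.
T = exp(−0.5922) = 0.5531.

0.553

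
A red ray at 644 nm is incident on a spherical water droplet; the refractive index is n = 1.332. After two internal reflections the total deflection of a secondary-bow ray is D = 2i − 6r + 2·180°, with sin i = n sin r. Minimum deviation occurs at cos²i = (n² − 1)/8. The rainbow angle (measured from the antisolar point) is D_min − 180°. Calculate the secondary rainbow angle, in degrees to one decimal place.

50.6°

cos²i = (1.77422 − 1)/8 = 0.09678; i = arccos(0.31109) = 71.875°.
sin r = sin 71.875°/1.332 = 0.71350; r = 45.520°.
D_min = 2·71.875° − 6·45.520° + 360° = 230.628°.
Rainbow angle = D_min − 180° = 50.628°.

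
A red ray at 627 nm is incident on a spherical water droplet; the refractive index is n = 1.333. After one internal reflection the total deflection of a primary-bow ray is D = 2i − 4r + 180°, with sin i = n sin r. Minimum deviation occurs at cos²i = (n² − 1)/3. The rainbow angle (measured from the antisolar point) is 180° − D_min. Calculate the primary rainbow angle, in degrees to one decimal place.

cos²i = (1.77689 − 1)/3 = 0.25896; i = arccos(0.50888) = 59.410°.
sin r = sin 59.410°/1.333 = 0.64579; r = 40.225°.
D_min = 2·59.410° − 4·40.225° + 180° = 137.922°.
Rainbow angle = 180° − D_min = 42.078°.

42.1°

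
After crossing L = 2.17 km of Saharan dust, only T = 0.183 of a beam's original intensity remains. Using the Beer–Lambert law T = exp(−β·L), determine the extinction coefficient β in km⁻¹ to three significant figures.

Beer–Lambert: T = exp(−βL) ⇒ β = −ln(T)/L = −ln(0.183)/2.17 = 1.6983/2.17 = 0.7826 km⁻¹.

0.783 km⁻¹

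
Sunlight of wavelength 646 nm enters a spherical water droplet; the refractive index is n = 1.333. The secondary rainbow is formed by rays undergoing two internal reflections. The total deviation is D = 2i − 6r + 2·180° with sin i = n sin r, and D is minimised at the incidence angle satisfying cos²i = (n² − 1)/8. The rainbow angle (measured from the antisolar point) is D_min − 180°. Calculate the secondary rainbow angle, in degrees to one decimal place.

cos²i = (1.77689 − 1)/8 = 0.09711; i = arccos(0.31163) = 71.843°.
sin r = sin 71.843°/1.333 = 0.71283; r = 45.466°.
D_min = 2·71.843° − 6·45.466° + 360° = 230.891°.
Rainbow angle = D_min − 180° = 50.891°.

50.9°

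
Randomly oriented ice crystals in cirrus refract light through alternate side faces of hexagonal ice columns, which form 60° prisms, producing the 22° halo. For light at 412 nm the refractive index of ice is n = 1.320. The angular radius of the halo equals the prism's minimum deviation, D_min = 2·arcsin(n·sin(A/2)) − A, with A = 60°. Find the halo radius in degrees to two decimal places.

n·sin(A/2) = 1.320 × sin 30° = 1.320 × 0.5000 = 0.6600.
D_min = 2·arcsin(0.6600) − 60° = 2 × 41.300° − 60° = 22.600°.

22.60°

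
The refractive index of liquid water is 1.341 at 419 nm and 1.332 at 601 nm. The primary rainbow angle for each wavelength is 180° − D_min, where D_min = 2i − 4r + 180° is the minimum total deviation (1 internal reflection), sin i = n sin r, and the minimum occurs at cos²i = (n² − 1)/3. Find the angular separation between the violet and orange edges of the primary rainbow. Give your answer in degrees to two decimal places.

1.29°

At 419 nm (n = 1.341): cos²i = 0.26609 → i = 58.946°, r = 39.705°, D_min = 139.071°, rainbow angle = 40.929°.
At 601 nm (n = 1.332): cos²i = 0.25807 → i = 59.469°, r = 40.290°, D_min = 137.776°, rainbow angle = 42.224°.
Angular width = |40.929° − 42.224°| = 1.295°.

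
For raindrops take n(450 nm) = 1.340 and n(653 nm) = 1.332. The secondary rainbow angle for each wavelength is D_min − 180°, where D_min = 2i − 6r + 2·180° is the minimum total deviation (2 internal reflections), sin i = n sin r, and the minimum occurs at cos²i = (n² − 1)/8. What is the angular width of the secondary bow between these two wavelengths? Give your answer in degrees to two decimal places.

At 450 nm (n = 1.340): cos²i = 0.09945 → i = 71.618°, r = 45.088°, D_min = 232.709°, rainbow angle = 52.709°.
At 653 nm (n = 1.332): cos²i = 0.09678 → i = 71.875°, r = 45.520°, D_min = 230.628°, rainbow angle = 50.628°.
Angular width = |52.709° − 50.628°| = 2.080°.

2.08°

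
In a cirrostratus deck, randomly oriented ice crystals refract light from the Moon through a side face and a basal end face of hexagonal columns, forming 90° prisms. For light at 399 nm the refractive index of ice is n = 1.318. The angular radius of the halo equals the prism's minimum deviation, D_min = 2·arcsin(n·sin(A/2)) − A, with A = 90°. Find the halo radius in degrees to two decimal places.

47.49°

n·sin(A/2) = 1.318 × sin 45° = 1.318 × 0.7071 = 0.9320.
D_min = 2·arcsin(0.9320) − 90° = 2 × 68.743° − 90° = 47.487°.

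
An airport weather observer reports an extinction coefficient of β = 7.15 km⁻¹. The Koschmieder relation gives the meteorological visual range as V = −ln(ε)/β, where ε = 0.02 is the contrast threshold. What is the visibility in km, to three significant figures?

0.547 km

V = −ln(0.02) / 7.15 = 3.912 / 7.15 = 0.5471 km.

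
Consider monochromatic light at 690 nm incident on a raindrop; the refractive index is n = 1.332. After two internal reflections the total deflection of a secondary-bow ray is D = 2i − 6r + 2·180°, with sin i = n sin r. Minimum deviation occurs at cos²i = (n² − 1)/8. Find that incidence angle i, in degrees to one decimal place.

cos²i = (1.332² − 1)/8 = (1.77422 − 1)/8 = 0.09678.
cos i = 0.31109, so i = 71.875°.

71.9°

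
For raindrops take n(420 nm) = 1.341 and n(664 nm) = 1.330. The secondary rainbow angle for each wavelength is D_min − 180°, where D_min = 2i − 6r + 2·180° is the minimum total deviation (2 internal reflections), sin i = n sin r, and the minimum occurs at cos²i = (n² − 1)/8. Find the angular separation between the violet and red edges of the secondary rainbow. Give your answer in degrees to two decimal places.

At 420 nm (n = 1.341): cos²i = 0.09979 → i = 71.586°, r = 45.034°, D_min = 232.966°, rainbow angle = 52.966°.
At 664 nm (n = 1.330): cos²i = 0.09611 → i = 71.940°, r = 45.630°, D_min = 230.101°, rainbow angle = 50.101°.
Angular width = |52.966° − 50.101°| = 2.865°.

2.86°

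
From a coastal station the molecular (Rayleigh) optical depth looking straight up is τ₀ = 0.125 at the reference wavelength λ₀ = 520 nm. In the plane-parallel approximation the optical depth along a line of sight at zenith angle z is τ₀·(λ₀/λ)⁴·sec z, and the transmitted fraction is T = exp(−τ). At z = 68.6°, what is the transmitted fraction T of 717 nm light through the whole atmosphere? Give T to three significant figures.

sec 68.6° = 2.7407.
τ = 0.125 × (520/717)⁴ × 2.7407 = 0.125 × 0.2767 × 2.7407 = 0.0948.
T = exp(−0.0948) = 0.9096.

0.910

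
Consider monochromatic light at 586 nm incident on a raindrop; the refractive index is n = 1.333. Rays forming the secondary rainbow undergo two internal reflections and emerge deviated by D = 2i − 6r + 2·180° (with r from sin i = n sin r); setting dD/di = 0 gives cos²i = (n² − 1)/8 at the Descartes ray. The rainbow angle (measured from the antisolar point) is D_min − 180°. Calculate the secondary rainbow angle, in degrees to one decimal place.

cos²i = (1.77689 − 1)/8 = 0.09711; i = arccos(0.31163) = 71.843°.
sin r = sin 71.843°/1.333 = 0.71283; r = 45.466°.
D_min = 2·71.843° − 6·45.466° + 360° = 230.891°.
Rainbow angle = D_min − 180° = 50.891°.

50.9°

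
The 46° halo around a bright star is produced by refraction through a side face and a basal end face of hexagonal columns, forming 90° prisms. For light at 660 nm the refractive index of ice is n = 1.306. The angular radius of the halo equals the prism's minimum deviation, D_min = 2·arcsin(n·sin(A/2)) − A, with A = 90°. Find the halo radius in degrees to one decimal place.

44.9°

n·sin(A/2) = 1.306 × sin 45° = 1.306 × 0.7071 = 0.9235.
D_min = 2·arcsin(0.9235) − 90° = 2 × 67.440° − 90° = 44.881°.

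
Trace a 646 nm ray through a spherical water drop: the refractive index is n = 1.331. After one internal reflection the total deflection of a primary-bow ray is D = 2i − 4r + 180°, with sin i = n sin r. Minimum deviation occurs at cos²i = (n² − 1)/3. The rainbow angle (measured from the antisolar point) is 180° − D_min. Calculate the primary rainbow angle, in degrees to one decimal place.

cos²i = (1.77156 − 1)/3 = 0.25719; i = arccos(0.50714) = 59.527°.
sin r = sin 59.527°/1.331 = 0.64753; r = 40.356°.
D_min = 2·59.527° − 4·40.356° + 180° = 137.630°.
Rainbow angle = 180° − D_min = 42.370°.

42.4°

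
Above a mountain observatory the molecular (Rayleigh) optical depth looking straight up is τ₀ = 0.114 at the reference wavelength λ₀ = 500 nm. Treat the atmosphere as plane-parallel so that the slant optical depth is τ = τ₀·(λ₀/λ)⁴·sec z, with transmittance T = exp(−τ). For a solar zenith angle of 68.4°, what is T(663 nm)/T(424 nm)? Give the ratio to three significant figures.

Airmass: sec 68.4° = 2.7165.
τ(663 nm) = 0.114 × (500/663)⁴ × 2.7165 = 0.114 × 0.3235 × 2.7165 = 0.1002.
τ(424 nm) = 0.114 × (500/424)⁴ × 2.7165 = 0.114 × 1.9338 × 2.7165 = 0.5989.
T(663)/T(424) = exp(τ_B − τ_A) = exp(0.4987) = 1.6466.

1.65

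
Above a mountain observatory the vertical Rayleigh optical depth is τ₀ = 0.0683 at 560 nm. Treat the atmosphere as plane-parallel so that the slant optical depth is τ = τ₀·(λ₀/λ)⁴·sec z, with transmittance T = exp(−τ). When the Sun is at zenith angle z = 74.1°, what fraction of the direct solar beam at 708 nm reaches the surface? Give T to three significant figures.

0.907

sec 74.1° = 3.6502.
τ = 0.0683 × (560/708)⁴ × 3.6502 = 0.0683 × 0.3914 × 3.6502 = 0.0976.
T = exp(−0.0976) = 0.9070.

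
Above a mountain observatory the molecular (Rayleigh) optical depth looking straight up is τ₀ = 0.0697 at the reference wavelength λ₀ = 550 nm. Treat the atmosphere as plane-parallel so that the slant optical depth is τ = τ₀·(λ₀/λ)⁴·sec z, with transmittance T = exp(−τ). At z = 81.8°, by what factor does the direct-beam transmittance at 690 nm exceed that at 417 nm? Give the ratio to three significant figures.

Airmass: sec 81.8° = 7.0112.
τ(690 nm) = 0.0697 × (550/690)⁴ × 7.0112 = 0.0697 × 0.4037 × 7.0112 = 0.1973.
τ(417 nm) = 0.0697 × (550/417)⁴ × 7.0112 = 0.0697 × 3.0263 × 7.0112 = 1.4789.
T(690)/T(417) = exp(τ_B − τ_A) = exp(1.2816) = 3.6024.

3.60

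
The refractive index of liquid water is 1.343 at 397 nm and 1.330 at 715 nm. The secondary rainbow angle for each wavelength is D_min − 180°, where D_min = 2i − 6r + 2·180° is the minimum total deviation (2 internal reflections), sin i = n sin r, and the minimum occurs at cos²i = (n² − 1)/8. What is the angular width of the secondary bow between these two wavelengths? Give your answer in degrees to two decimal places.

3.38°

At 397 nm (n = 1.343): cos²i = 0.10046 → i = 71.522°, r = 44.928°, D_min = 233.478°, rainbow angle = 53.478°.
At 715 nm (n = 1.330): cos²i = 0.09611 → i = 71.940°, r = 45.630°, D_min = 230.101°, rainbow angle = 50.101°.
Angular width = |53.478° − 50.101°| = 3.377°.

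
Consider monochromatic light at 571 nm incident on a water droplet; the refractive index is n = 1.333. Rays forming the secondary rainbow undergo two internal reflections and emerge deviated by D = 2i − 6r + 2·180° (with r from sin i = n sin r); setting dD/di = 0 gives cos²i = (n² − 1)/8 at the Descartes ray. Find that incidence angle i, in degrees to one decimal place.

71.8°

cos²i = (1.333² − 1)/8 = (1.77689 − 1)/8 = 0.09711.
cos i = 0.31163, so i = 71.843°.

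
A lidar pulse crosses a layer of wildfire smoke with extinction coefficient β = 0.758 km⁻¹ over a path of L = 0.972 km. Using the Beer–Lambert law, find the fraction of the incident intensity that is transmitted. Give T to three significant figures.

0.479

τ = β·L = 0.758 × 0.972 = 0.7368.
T = exp(−0.7368) = 0.4787.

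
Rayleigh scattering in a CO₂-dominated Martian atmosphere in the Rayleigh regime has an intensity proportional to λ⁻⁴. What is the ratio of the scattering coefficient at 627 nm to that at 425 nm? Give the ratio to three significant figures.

0.211

Rayleigh scattering ∝ λ⁻⁴, so the ratio of coefficients is the inverse fourth power of the wavelength ratio.
σ(627)/σ(425) = (425/627)⁴ = (0.6778)⁴ = 0.2111.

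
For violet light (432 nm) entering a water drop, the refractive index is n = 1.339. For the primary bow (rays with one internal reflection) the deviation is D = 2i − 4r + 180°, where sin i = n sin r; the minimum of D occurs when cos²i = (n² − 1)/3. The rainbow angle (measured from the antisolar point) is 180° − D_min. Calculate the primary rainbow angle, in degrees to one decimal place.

41.2°

cos²i = (1.79292 − 1)/3 = 0.26431; i = arccos(0.51411) = 59.062°.
sin r = sin 59.062°/1.339 = 0.64057; r = 39.834°.
D_min = 2·59.062° − 4·39.834° + 180° = 138.786°.
Rainbow angle = 180° − D_min = 41.214°.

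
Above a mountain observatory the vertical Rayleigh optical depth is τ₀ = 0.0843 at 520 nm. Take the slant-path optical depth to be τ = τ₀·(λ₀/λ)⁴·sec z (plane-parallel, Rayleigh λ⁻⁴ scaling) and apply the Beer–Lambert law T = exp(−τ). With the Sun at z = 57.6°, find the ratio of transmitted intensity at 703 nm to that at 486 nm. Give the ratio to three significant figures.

Airmass: sec 57.6° = 1.8663.
τ(703 nm) = 0.0843 × (520/703)⁴ × 1.8663 = 0.0843 × 0.2994 × 1.8663 = 0.0471.
τ(486 nm) = 0.0843 × (520/486)⁴ × 1.8663 = 0.0843 × 1.3106 × 1.8663 = 0.2062.
T(703)/T(486) = exp(τ_B − τ_A) = exp(0.1591) = 1.1724.

1.17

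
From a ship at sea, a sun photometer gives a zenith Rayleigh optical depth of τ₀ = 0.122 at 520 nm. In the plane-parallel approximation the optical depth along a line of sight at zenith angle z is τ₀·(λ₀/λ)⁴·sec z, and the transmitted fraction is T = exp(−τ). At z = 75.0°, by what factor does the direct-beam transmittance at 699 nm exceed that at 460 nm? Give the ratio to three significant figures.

1.87

Airmass: sec 75.0° = 3.8637.
τ(699 nm) = 0.122 × (520/699)⁴ × 3.8637 = 0.122 × 0.3063 × 3.8637 = 0.1444.
τ(460 nm) = 0.122 × (520/460)⁴ × 3.8637 = 0.122 × 1.6330 × 3.8637 = 0.7697.
T(699)/T(460) = exp(τ_B − τ_A) = exp(0.6254) = 1.8689.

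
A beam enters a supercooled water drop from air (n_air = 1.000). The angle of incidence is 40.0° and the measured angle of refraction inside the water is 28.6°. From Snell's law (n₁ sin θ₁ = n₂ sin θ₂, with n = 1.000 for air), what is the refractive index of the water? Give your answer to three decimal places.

n = sin θ_i / sin θ_r = sin 40.0° / sin 28.6° = 0.6428 / 0.4787 = 1.3428.

1.343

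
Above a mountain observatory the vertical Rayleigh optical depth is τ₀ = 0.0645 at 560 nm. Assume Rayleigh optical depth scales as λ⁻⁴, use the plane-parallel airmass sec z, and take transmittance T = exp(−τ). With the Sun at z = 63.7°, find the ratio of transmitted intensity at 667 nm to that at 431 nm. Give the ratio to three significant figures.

Airmass: sec 63.7° = 2.2570.
τ(667 nm) = 0.0645 × (560/667)⁴ × 2.2570 = 0.0645 × 0.4969 × 2.2570 = 0.0723.
τ(431 nm) = 0.0645 × (560/431)⁴ × 2.2570 = 0.0645 × 2.8500 × 2.2570 = 0.4149.
T(667)/T(431) = exp(τ_B − τ_A) = exp(0.3426) = 1.4085.

1.41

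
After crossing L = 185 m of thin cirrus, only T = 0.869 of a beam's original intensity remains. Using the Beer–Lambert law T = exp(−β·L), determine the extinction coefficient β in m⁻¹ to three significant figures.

Beer–Lambert: T = exp(−βL) ⇒ β = −ln(T)/L = −ln(0.869)/185 = 0.1404/185 = 0.000759 m⁻¹.

0.000759 m⁻¹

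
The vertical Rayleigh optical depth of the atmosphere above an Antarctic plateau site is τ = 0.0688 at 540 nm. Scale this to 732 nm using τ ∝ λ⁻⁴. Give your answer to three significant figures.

τ(732 nm) = τ(540 nm) × (540/732)⁴ = 0.0688 × (0.7377)⁴ = 0.0688 × 0.2962 = 0.0204.

0.0204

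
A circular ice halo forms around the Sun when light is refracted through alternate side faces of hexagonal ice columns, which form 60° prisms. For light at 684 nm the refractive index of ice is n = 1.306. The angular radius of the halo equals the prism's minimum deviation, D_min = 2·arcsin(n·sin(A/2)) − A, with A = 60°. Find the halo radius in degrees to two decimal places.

n·sin(A/2) = 1.306 × sin 30° = 1.306 × 0.5000 = 0.6530.
D_min = 2·arcsin(0.6530) − 60° = 2 × 40.768° − 60° = 21.536°.

21.54°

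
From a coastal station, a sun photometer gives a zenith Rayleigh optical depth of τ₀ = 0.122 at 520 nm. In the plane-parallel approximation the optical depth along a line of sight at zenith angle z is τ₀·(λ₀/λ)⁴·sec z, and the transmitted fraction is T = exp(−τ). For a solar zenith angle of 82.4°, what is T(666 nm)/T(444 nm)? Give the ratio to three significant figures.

4.03

Airmass: sec 82.4° = 7.5611.
τ(666 nm) = 0.122 × (520/666)⁴ × 7.5611 = 0.122 × 0.3716 × 7.5611 = 0.3428.
τ(444 nm) = 0.122 × (520/444)⁴ × 7.5611 = 0.122 × 1.8814 × 7.5611 = 1.7355.
T(666)/T(444) = exp(τ_B − τ_A) = exp(1.3927) = 4.0256.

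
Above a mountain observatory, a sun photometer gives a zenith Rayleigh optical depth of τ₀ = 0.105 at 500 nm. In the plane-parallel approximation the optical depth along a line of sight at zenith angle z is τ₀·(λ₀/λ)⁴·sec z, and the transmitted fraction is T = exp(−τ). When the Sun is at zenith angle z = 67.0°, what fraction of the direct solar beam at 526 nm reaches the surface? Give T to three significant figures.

sec 67.0° = 2.5593.
τ = 0.105 × (500/526)⁴ × 2.5593 = 0.105 × 0.8165 × 2.5593 = 0.2194.
T = exp(−0.2194) = 0.8030.

0.803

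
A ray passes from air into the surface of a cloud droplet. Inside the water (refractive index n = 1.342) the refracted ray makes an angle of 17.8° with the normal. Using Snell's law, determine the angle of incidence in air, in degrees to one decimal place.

24.2°

Snell: sin θ_i = n · sin θ_r = 1.342 × sin 17.8° = 1.342 × 0.3057 = 0.4102.
θ_i = arcsin(0.4102) = 24.22°.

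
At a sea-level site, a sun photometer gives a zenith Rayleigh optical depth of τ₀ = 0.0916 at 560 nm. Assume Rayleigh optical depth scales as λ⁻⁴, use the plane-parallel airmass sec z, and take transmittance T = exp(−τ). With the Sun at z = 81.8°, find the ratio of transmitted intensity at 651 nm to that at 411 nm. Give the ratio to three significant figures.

Airmass: sec 81.8° = 7.0112.
τ(651 nm) = 0.0916 × (560/651)⁴ × 7.0112 = 0.0916 × 0.5476 × 7.0112 = 0.3517.
τ(411 nm) = 0.0916 × (560/411)⁴ × 7.0112 = 0.0916 × 3.4466 × 7.0112 = 2.2135.
T(651)/T(411) = exp(τ_B − τ_A) = exp(1.8618) = 6.4354.

6.44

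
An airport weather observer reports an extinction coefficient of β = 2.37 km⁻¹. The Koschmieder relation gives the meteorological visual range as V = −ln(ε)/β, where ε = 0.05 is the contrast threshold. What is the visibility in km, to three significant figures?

1.26 km

V = −ln(0.05) / 2.37 = 2.996 / 2.37 = 1.2640 km.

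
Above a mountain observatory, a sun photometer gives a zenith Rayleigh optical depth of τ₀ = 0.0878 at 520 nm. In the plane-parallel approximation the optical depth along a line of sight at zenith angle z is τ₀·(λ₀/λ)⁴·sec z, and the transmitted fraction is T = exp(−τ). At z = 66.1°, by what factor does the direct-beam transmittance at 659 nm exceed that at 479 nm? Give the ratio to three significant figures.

1.24

Airmass: sec 66.1° = 2.4683.
τ(659 nm) = 0.0878 × (520/659)⁴ × 2.4683 = 0.0878 × 0.3877 × 2.4683 = 0.0840.
τ(479 nm) = 0.0878 × (520/479)⁴ × 2.4683 = 0.0878 × 1.3889 × 2.4683 = 0.3010.
T(659)/T(479) = exp(τ_B − τ_A) = exp(0.2170) = 1.2423.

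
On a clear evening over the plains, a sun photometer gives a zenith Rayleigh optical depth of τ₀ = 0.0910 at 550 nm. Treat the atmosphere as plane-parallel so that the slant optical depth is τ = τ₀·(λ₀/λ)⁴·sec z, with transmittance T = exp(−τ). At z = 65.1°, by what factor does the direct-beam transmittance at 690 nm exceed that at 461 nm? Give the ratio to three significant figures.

1.42

Airmass: sec 65.1° = 2.3751.
τ(690 nm) = 0.0910 × (550/690)⁴ × 2.3751 = 0.0910 × 0.4037 × 2.3751 = 0.0873.
τ(461 nm) = 0.0910 × (550/461)⁴ × 2.3751 = 0.0910 × 2.0260 × 2.3751 = 0.4379.
T(690)/T(461) = exp(τ_B − τ_A) = exp(0.3506) = 1.4200.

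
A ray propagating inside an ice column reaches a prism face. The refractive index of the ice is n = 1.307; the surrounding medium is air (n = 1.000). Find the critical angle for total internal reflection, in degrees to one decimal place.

49.9°

sin θ_c = n_air / n = 1.000 / 1.307 = 0.7651.
θ_c = arcsin(0.7651) = 49.92°.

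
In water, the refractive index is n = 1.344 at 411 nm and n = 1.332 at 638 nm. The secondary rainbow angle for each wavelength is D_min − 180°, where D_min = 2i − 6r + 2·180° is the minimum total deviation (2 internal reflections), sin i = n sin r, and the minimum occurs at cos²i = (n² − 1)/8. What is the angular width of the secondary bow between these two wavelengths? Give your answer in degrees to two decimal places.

3.10°

At 411 nm (n = 1.344): cos²i = 0.10079 → i = 71.490°, r = 44.874°, D_min = 233.733°, rainbow angle = 53.733°.
At 638 nm (n = 1.332): cos²i = 0.09678 → i = 71.875°, r = 45.520°, D_min = 230.628°, rainbow angle = 50.628°.
Angular width = |53.733° − 50.628°| = 3.104°.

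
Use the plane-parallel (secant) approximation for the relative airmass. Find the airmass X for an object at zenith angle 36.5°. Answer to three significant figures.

X = sec z = 1/cos 36.5° = 1/0.8039 = 1.2440.

1.24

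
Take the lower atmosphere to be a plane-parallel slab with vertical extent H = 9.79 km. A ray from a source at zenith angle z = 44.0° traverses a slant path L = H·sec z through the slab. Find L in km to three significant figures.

sec z = 1/cos 44.0° = 1.3902.
L = 9.79 × 1.3902 = 13.610 km.

13.6 km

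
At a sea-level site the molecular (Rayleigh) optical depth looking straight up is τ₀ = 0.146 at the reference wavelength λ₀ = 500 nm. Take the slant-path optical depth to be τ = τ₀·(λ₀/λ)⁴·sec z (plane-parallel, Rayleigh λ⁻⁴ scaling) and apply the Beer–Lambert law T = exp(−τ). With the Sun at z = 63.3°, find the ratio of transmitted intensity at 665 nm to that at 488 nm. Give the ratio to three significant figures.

1.29

Airmass: sec 63.3° = 2.2256.
τ(665 nm) = 0.146 × (500/665)⁴ × 2.2256 = 0.146 × 0.3196 × 2.2256 = 0.1038.
τ(488 nm) = 0.146 × (500/488)⁴ × 2.2256 = 0.146 × 1.1020 × 2.2256 = 0.3581.
T(665)/T(488) = exp(τ_B − τ_A) = exp(0.2542) = 1.2895.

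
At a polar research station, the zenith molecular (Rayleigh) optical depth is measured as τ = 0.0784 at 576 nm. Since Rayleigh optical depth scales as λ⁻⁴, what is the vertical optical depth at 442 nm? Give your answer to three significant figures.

0.226

τ(442 nm) = τ(576 nm) × (576/442)⁴ = 0.0784 × (1.3032)⁴ = 0.0784 × 2.8840 = 0.2261.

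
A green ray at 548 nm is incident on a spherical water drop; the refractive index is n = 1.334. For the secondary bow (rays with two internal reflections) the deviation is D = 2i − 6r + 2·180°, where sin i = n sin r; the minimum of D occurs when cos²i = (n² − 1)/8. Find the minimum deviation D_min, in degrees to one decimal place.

231.2°

cos²i = (1.77956 − 1)/8 = 0.09744; i = arccos(0.31216) = 71.810°.
sin r = sin 71.810°/1.334 = 0.71217; r = 45.411°.
D_min = 2·71.810° − 6·45.411° + 360° = 231.153°.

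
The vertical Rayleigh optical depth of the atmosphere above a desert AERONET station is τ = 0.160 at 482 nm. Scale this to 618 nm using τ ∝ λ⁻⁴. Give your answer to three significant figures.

τ(618 nm) = τ(482 nm) × (482/618)⁴ = 0.160 × (0.7799)⁴ = 0.160 × 0.3700 = 0.0592.

0.0592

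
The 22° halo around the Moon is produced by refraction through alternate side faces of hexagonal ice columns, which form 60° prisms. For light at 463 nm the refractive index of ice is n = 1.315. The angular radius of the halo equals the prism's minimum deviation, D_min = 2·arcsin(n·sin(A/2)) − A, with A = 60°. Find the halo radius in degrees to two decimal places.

22.22°

n·sin(A/2) = 1.315 × sin 30° = 1.315 × 0.5000 = 0.6575.
D_min = 2·arcsin(0.6575) − 60° = 2 × 41.109° − 60° = 22.219°.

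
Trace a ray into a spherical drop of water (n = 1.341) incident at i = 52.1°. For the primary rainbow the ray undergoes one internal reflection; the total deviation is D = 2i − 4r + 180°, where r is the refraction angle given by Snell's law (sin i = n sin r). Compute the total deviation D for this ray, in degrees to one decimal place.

140.0°

sin r = sin 52.1° / 1.341 = 0.7891/1.341 = 0.5884; r = 36.05°.
D = 2·52.1° − 4·36.05° + 180° = 104.20° − 144.18° + 180° = 140.02°.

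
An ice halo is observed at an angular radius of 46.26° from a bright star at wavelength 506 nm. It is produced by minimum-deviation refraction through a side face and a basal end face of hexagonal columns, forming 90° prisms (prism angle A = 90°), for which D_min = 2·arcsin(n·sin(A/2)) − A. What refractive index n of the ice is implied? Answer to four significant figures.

Rearranging: n = sin((D_min + A)/2) / sin(A/2).
(D_min + A)/2 = (46.26° + 90°)/2 = 68.130°.
n = sin 68.130° / sin 45° = 0.9280 / 0.7071 = 1.3124.

1.312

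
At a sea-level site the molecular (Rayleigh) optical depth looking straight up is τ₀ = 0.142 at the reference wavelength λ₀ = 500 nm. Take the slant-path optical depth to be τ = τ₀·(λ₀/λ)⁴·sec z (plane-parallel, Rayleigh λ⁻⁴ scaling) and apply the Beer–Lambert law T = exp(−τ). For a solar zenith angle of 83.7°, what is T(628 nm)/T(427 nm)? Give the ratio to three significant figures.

6.77

Airmass: sec 83.7° = 9.1129.
τ(628 nm) = 0.142 × (500/628)⁴ × 9.1129 = 0.142 × 0.4018 × 9.1129 = 0.5200.
τ(427 nm) = 0.142 × (500/427)⁴ × 9.1129 = 0.142 × 1.8800 × 9.1129 = 2.4328.
T(628)/T(427) = exp(τ_B − τ_A) = exp(1.9129) = 6.7725.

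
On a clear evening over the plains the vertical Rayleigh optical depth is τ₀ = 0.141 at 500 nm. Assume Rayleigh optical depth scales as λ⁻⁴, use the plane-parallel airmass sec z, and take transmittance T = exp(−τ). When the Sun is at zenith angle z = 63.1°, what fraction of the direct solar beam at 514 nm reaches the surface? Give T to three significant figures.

0.756

sec 63.1° = 2.2103.
τ = 0.141 × (500/514)⁴ × 2.2103 = 0.141 × 0.8954 × 2.2103 = 0.2791.
T = exp(−0.2791) = 0.7565.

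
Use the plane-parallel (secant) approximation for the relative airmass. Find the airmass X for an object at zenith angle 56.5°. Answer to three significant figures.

1.81

X = sec z = 1/cos 56.5° = 1/0.5519 = 1.8118.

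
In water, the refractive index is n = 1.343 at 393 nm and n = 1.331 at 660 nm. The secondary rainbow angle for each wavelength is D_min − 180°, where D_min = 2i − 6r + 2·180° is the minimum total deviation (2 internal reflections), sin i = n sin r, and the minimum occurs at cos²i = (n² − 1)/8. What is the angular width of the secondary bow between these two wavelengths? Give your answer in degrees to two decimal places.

At 393 nm (n = 1.343): cos²i = 0.10046 → i = 71.522°, r = 44.928°, D_min = 233.478°, rainbow angle = 53.478°.
At 660 nm (n = 1.331): cos²i = 0.09645 → i = 71.907°, r = 45.575°, D_min = 230.365°, rainbow angle = 50.365°.
Angular width = |53.478° − 50.365°| = 3.113°.

3.11°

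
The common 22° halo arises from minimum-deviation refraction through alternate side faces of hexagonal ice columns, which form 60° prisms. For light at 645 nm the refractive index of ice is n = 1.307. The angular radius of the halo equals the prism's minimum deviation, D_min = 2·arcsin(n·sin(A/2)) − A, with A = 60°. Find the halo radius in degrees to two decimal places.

n·sin(A/2) = 1.307 × sin 30° = 1.307 × 0.5000 = 0.6535.
D_min = 2·arcsin(0.6535) − 60° = 2 × 40.806° − 60° = 21.612°.

21.61°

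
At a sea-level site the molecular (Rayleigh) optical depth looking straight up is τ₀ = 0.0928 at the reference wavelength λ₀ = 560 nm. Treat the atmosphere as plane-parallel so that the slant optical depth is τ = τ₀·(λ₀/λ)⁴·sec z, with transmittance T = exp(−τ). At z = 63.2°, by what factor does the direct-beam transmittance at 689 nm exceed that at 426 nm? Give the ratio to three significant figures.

1.69

Airmass: sec 63.2° = 2.2179.
τ(689 nm) = 0.0928 × (560/689)⁴ × 2.2179 = 0.0928 × 0.4364 × 2.2179 = 0.0898.
τ(426 nm) = 0.0928 × (560/426)⁴ × 2.2179 = 0.0928 × 2.9862 × 2.2179 = 0.6146.
T(689)/T(426) = exp(τ_B − τ_A) = exp(0.5248) = 1.6901.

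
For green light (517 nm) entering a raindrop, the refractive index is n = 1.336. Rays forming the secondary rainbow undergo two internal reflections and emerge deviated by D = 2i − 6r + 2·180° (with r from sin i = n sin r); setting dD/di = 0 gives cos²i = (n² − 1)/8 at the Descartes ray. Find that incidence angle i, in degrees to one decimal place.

71.7°

cos²i = (1.336² − 1)/8 = (1.78490 − 1)/8 = 0.09811.
cos i = 0.31323, so i = 71.746°.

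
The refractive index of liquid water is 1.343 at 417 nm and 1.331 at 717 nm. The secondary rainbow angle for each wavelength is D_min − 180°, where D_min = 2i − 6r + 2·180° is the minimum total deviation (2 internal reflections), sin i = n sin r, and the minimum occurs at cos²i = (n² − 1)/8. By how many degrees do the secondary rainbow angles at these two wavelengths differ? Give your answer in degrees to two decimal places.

At 417 nm (n = 1.343): cos²i = 0.10046 → i = 71.522°, r = 44.928°, D_min = 233.478°, rainbow angle = 53.478°.
At 717 nm (n = 1.331): cos²i = 0.09645 → i = 71.907°, r = 45.575°, D_min = 230.365°, rainbow angle = 50.365°.
Angular width = |53.478° − 50.365°| = 3.113°.

3.11°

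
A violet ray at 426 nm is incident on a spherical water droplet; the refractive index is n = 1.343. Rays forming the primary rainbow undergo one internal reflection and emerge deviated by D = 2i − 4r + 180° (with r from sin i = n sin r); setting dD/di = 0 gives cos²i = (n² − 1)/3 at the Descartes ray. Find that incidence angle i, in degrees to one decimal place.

cos²i = (1.343² − 1)/3 = (1.80365 − 1)/3 = 0.26788.
cos i = 0.51757, so i = 58.830°.

58.8°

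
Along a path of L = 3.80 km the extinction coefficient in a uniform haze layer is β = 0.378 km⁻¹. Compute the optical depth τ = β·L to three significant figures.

τ = β·L = 0.378 × 3.80 = 1.4364.

1.44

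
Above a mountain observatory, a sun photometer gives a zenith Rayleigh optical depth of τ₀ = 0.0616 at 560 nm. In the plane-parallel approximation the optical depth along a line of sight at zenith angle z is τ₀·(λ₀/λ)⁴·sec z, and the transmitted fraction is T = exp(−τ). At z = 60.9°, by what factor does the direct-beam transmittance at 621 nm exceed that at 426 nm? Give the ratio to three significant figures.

1.34

Airmass: sec 60.9° = 2.0562.
τ(621 nm) = 0.0616 × (560/621)⁴ × 2.0562 = 0.0616 × 0.6613 × 2.0562 = 0.0838.
τ(426 nm) = 0.0616 × (560/426)⁴ × 2.0562 = 0.0616 × 2.9862 × 2.0562 = 0.3782.
T(621)/T(426) = exp(τ_B − τ_A) = exp(0.2945) = 1.3424.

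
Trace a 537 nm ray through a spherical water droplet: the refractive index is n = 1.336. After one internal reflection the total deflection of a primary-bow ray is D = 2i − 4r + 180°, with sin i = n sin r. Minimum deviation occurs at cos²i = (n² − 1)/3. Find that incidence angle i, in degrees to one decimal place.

cos²i = (1.336² − 1)/3 = (1.78490 − 1)/3 = 0.26163.
cos i = 0.51150, so i = 59.236°.

59.2°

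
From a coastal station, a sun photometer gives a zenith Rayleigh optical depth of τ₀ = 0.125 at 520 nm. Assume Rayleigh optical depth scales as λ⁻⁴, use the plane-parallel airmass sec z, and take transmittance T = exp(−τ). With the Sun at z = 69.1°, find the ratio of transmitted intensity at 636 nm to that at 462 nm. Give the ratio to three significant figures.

Airmass: sec 69.1° = 2.8032.
τ(636 nm) = 0.125 × (520/636)⁴ × 2.8032 = 0.125 × 0.4469 × 2.8032 = 0.1566.
τ(462 nm) = 0.125 × (520/462)⁴ × 2.8032 = 0.125 × 1.6049 × 2.8032 = 0.5623.
T(636)/T(462) = exp(τ_B − τ_A) = exp(0.4058) = 1.5005.

1.50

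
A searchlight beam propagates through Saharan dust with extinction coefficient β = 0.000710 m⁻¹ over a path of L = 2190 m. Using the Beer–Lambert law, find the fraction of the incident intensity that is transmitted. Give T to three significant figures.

τ = β·L = 0.000710 × 2190 = 1.5549.
T = exp(−1.5549) = 0.2112.

0.211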